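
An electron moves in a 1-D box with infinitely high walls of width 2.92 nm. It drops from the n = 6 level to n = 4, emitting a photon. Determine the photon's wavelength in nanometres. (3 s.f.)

E_1 = h²/(8m_eL²) = 7.066×10^-21 J, so ΔE = (6² − 4²)E_1 = 1.413×10^-19 J.
λ = hc/ΔE = (6.626×10^-34·2.998×10^8)/1.413×10^-19 = 1.41×10^-6 m = 1.41×10^3 nm.

λ = 1.41×10^3 nm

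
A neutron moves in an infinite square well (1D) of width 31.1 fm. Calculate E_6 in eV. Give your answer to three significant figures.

E_6 = 7.61×10^6 eV

For an infinite well E_n = n²h²/(8m_nL²), so E_1 = h²/(8m_nL²) = (6.626×10^-34)²/(8·1.675×10^-27·(3.11×10^-14 m)²) = 3.387×10^-14 J.
Then E_6 = 6²·E_1 = 36·3.387×10^-14 J = 1.219×10^-12 J.
Converting, E_6 = 1.219×10^-12 J / (1.602×10^-19 J/eV) = 7.61×10^6 eV.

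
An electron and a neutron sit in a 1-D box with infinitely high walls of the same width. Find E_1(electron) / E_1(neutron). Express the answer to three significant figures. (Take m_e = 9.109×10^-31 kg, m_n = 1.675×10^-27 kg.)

1.84×10^3

E_n ∝ 1/m at fixed n and L, so the ratio is m_n/m_e = 1.675×10^-27/9.109×10^-31 = 1.84×10^3.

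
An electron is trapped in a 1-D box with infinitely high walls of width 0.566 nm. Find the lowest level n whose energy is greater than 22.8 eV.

n = 5

E_1 = h²/(8m_eL²) = 1.881×10^-19 J = 1.174 eV.
Need n² > 22.8/1.174 = 19.42, i.e. n > 4.407.
The smallest integer satisfying this is n = 5.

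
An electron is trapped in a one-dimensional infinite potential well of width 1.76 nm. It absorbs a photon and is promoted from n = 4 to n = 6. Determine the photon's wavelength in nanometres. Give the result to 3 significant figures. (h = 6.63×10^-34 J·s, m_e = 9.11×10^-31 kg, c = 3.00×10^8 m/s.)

λ = 511 nm

E_1 = h²/(8m_eL²) = 1.947×10^-20 J, so ΔE = (6² − 4²)E_1 = 3.894×10^-19 J.
λ = hc/ΔE = (6.63×10^-34·3.00×10^8)/3.894×10^-19 = 5.11×10^-7 m = 511 nm.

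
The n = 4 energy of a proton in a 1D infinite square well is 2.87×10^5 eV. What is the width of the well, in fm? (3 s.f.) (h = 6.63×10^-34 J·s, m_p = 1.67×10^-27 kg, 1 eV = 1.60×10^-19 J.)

From E_n = n²h²/(8m_pL²), L = n·h/√(8m_pE_n).
E_4 = 2.87×10^5 eV = 4.592×10^-14 J, so L = 4·6.63×10^-34/√(8·1.67×10^-27·4.592×10^-14) = 1.07×10^-13 m = 107 fm.

L = 107 fm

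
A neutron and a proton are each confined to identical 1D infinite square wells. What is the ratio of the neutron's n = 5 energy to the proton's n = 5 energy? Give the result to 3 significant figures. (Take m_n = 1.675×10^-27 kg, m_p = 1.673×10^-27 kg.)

0.999

E_n ∝ 1/m at fixed n and L, so the ratio is m_p/m_n = 1.673×10^-27/1.675×10^-27 = 0.999.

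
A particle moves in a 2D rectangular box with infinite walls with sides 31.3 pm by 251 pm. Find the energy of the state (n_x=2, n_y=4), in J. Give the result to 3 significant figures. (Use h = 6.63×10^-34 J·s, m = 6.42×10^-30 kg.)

E = 3.71×10^-17 J

For a 2D rectangular well E = (h²/8m)·Σ n_i²/L_i² = (6.63×10^-34)²/(8·6.42×10^-30) · [2²/(31.3 pm)² + 4²/(251 pm)²].
Evaluating gives E = 3.71×10^-17 J.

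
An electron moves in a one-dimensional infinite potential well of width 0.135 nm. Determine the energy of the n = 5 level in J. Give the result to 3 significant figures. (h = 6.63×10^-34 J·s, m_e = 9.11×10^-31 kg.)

E_5 = 8.27×10^-17 J

For an infinite well E_n = n²h²/(8m_eL²), so E_1 = h²/(8m_eL²) = (6.63×10^-34)²/(8·9.11×10^-31·(1.35×10^-10 m)²) = 3.309×10^-18 J.
Then E_5 = 5²·E_1 = 25·3.309×10^-18 J = 8.27×10^-17 J.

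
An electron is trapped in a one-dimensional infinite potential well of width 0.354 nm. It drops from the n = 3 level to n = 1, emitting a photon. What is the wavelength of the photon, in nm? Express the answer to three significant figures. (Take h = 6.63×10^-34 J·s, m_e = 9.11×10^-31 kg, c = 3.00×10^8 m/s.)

E_1 = h²/(8m_eL²) = 4.813×10^-19 J, so ΔE = (3² − 1²)E_1 = 3.850×10^-18 J.
λ = hc/ΔE = (6.63×10^-34·3.00×10^8)/3.850×10^-18 = 5.17×10^-8 m = 51.7 nm.

λ = 51.7 nm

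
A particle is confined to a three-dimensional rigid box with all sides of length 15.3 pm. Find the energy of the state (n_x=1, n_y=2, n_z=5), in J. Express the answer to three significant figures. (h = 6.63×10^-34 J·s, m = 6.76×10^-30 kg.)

E = 1.04×10^-15 J

For a 3D rectangular well E = (h²/8m)·Σ n_i²/L_i² = (6.63×10^-34)²/(8·6.76×10^-30) · [1²/(15.3 pm)² + 2²/(15.3 pm)² + 5²/(15.3 pm)²].
Evaluating gives E = 1.04×10^-15 J.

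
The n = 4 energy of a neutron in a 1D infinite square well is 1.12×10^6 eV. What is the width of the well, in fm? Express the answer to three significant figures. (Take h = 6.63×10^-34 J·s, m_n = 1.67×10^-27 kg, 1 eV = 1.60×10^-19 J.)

L = 54.2 fm

From E_n = n²h²/(8m_nL²), L = n·h/√(8m_nE_n).
E_4 = 1.12×10^6 eV = 1.792×10^-13 J, so L = 4·6.63×10^-34/√(8·1.67×10^-27·1.792×10^-13) = 5.42×10^-14 m = 54.2 fm.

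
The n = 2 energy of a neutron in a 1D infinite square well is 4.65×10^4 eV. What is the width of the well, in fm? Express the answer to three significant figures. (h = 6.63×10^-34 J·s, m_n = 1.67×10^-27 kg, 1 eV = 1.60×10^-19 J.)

L = 133 fm

From E_n = n²h²/(8m_nL²), L = n·h/√(8m_nE_n).
E_2 = 4.65×10^4 eV = 7.440×10^-15 J, so L = 2·6.63×10^-34/√(8·1.67×10^-27·7.440×10^-15) = 1.33×10^-13 m = 133 fm.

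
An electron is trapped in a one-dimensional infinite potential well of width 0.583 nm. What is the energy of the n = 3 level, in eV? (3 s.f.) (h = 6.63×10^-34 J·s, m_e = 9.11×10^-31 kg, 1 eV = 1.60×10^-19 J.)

E_3 = 9.98 eV

For an infinite well E_n = n²h²/(8m_eL²), so E_1 = h²/(8m_eL²) = (6.63×10^-34)²/(8·9.11×10^-31·(5.83×10^-10 m)²) = 1.775×10^-19 J.
Then E_3 = 3²·E_1 = 9·1.775×10^-19 J = 1.597×10^-18 J.
Converting, E_3 = 1.597×10^-18 J / (1.60×10^-19 J/eV) = 9.98 eV.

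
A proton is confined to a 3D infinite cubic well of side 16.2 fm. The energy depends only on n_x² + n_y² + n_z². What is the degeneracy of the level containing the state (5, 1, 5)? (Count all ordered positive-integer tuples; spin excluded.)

degeneracy = 6

The level has n_x² + n_y² + n_z² = 51. The ordered positive-integer solutions are (1, 1, 7), (1, 5, 5), (1, 7, 1), (5, 1, 5), (5, 5, 1), (7, 1, 1).
That gives 6 states.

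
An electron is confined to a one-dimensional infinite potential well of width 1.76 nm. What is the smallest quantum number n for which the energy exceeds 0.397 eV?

n = 2

E_1 = h²/(8m_eL²) = 1.945×10^-20 J = 0.1214 eV.
Need n² > 0.397/0.1214 = 3.270, i.e. n > 1.808.
The smallest integer satisfying this is n = 2.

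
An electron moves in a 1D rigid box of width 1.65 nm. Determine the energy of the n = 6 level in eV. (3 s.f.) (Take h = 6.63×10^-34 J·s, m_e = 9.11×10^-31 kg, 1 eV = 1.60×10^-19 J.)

For an infinite well E_n = n²h²/(8m_eL²), so E_1 = h²/(8m_eL²) = (6.63×10^-34)²/(8·9.11×10^-31·(1.65×10^-9 m)²) = 2.215×10^-20 J.
Then E_6 = 6²·E_1 = 36·2.215×10^-20 J = 7.974×10^-19 J.
Converting, E_6 = 7.974×10^-19 J / (1.60×10^-19 J/eV) = 4.98 eV.

E_6 = 4.98 eV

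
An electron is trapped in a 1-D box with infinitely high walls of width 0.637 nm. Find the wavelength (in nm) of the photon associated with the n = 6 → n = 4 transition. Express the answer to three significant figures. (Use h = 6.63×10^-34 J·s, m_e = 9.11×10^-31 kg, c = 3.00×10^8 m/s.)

E_1 = h²/(8m_eL²) = 1.486×10^-19 J, so ΔE = (6² − 4²)E_1 = 2.972×10^-18 J.
λ = hc/ΔE = (6.63×10^-34·3.00×10^8)/2.972×10^-18 = 6.69×10^-8 m = 66.9 nm.

λ = 66.9 nm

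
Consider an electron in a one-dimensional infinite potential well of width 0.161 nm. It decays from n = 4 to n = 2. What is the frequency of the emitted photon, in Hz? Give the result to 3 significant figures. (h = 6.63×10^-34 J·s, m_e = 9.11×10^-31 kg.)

E_1 = h²/(8m_eL²) = 2.327×10^-18 J and ΔE = (4² − 2²)E_1 = 2.792×10^-17 J.
f = ΔE/h = 2.792×10^-17/6.63×10^-34 = 4.21×10^16 Hz.

f = 4.21×10^16 Hz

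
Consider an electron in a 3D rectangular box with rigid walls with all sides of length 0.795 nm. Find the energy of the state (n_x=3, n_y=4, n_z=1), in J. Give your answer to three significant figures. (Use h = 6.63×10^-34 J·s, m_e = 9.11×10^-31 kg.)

E = 2.48×10^-18 J

For a 3D rectangular well E = (h²/8m_e)·Σ n_i²/L_i² = (6.63×10^-34)²/(8·9.11×10^-31) · [3²/(0.795 nm)² + 4²/(0.795 nm)² + 1²/(0.795 nm)²].
Evaluating gives E = 2.48×10^-18 J.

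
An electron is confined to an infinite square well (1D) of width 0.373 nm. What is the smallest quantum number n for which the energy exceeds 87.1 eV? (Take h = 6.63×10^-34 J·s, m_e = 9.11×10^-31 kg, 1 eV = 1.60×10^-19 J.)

E_1 = h²/(8m_eL²) = 4.335×10^-19 J = 2.709 eV.
Need n² > 87.1/2.709 = 32.15, i.e. n > 5.670.
The smallest integer satisfying this is n = 6.

n = 6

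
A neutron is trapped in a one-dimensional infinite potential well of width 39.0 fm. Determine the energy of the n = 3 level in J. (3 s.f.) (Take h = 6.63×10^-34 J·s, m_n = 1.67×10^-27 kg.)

For an infinite well E_n = n²h²/(8m_nL²), so E_1 = h²/(8m_nL²) = (6.63×10^-34)²/(8·1.67×10^-27·(3.90×10^-14 m)²) = 2.163×10^-14 J.
Then E_3 = 3²·E_1 = 9·2.163×10^-14 J = 1.95×10^-13 J.

E_3 = 1.95×10^-13 J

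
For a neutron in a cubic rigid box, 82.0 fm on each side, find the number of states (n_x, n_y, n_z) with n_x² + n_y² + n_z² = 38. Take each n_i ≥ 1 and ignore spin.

degeneracy = 9

The level has n_x² + n_y² + n_z² = 38. The ordered positive-integer solutions are (1, 1, 6), (1, 6, 1), (2, 3, 5), (2, 5, 3), (3, 2, 5), (3, 5, 2), (5, 2, 3), (5, 3, 2), (6, 1, 1).
That gives 9 states.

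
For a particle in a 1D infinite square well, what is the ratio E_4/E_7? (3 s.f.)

0.327

E_n ∝ n², so E_4/E_7 = 4²/7² = 16/49 = 0.327.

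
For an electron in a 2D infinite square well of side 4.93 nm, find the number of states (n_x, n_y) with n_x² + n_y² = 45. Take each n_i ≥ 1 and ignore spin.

degeneracy = 2

The level has n_x² + n_y² = 45. The ordered positive-integer solutions are (3, 6), (6, 3).
That gives 2 states.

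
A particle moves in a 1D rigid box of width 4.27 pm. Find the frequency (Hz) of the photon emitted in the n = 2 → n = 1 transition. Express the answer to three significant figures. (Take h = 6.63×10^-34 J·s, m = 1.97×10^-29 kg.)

E_1 = h²/(8mL²) = 1.530×10^-16 J and ΔE = (2² − 1²)E_1 = 4.590×10^-16 J.
f = ΔE/h = 4.590×10^-16/6.63×10^-34 = 6.92×10^17 Hz.

f = 6.92×10^17 Hz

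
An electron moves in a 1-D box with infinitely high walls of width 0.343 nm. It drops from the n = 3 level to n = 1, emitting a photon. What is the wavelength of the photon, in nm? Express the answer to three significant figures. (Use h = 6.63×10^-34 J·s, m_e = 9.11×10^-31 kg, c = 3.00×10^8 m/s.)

E_1 = h²/(8m_eL²) = 5.127×10^-19 J, so ΔE = (3² − 1²)E_1 = 4.102×10^-18 J.
λ = hc/ΔE = (6.63×10^-34·3.00×10^8)/4.102×10^-18 = 4.85×10^-8 m = 48.5 nm.

λ = 48.5 nm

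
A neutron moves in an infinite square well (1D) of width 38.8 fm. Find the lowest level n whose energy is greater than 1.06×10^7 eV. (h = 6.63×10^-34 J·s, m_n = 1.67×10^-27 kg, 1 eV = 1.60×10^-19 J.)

n = 9

E_1 = h²/(8m_nL²) = 2.186×10^-14 J = 1.366×10^5 eV.
Need n² > 1.06×10^7/1.366×10^5 = 77.60, i.e. n > 8.809.
The smallest integer satisfying this is n = 9.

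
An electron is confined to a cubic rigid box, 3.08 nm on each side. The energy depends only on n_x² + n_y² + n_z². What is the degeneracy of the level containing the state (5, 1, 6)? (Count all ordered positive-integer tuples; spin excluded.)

The level has n_x² + n_y² + n_z² = 62. The ordered positive-integer solutions are (1, 5, 6), (1, 6, 5), (2, 3, 7), (2, 7, 3), (3, 2, 7), (3, 7, 2), (5, 1, 6), (5, 6, 1), (6, 1, 5), (6, 5, 1), (7, 2, 3), (7, 3, 2).
That gives 12 states.

degeneracy = 12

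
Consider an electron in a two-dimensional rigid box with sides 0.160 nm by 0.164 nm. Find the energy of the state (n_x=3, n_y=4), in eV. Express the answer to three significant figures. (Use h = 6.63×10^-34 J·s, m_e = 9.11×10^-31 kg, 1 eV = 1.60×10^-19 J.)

For a 2D rectangular well E = (h²/8m_e)·Σ n_i²/L_i² = (6.63×10^-34)²/(8·9.11×10^-31) · [3²/(0.160 nm)² + 4²/(0.164 nm)²].
Evaluating gives E = 5.708×10^-17 J = 357 eV.

E = 357 eV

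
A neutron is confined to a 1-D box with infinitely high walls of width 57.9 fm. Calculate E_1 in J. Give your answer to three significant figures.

For an infinite well E_n = n²h²/(8m_nL²), so E_1 = h²/(8m_nL²) = (6.626×10^-34)²/(8·1.675×10^-27·(5.79×10^-14 m)²) = 9.773×10^-15 J.

E_1 = 9.77×10^-15 J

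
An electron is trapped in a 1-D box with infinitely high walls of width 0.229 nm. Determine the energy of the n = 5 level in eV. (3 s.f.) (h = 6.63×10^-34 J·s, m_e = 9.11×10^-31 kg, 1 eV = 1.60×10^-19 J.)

E_5 = 180 eV

For an infinite well E_n = n²h²/(8m_eL²), so E_1 = h²/(8m_eL²) = (6.63×10^-34)²/(8·9.11×10^-31·(2.29×10^-10 m)²) = 1.150×10^-18 J.
Then E_5 = 5²·E_1 = 25·1.150×10^-18 J = 2.875×10^-17 J.
Converting, E_5 = 2.875×10^-17 J / (1.60×10^-19 J/eV) = 180 eV.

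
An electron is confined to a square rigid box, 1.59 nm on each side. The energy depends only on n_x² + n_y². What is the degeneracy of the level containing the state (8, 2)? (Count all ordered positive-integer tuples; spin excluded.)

degeneracy = 2

The level has n_x² + n_y² = 68. The ordered positive-integer solutions are (2, 8), (8, 2).
That gives 2 states.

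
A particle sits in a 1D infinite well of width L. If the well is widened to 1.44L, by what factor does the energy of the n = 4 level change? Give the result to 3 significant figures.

E_n ∝ 1/L², so the energy scales by 1/1.44² = 0.482.

0.482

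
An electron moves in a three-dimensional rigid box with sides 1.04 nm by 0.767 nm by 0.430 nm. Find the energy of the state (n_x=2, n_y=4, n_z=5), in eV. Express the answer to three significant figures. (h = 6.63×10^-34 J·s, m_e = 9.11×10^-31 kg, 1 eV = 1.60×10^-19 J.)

For a 3D rectangular well E = (h²/8m_e)·Σ n_i²/L_i² = (6.63×10^-34)²/(8·9.11×10^-31) · [2²/(1.04 nm)² + 4²/(0.767 nm)² + 5²/(0.430 nm)²].
Evaluating gives E = 1.002×10^-17 J = 62.6 eV.

E = 62.6 eV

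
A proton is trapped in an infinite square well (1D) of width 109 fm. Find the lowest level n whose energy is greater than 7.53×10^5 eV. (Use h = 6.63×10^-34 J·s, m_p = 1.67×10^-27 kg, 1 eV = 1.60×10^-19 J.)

n = 7

E_1 = h²/(8m_pL²) = 2.769×10^-15 J = 1.731×10^4 eV.
Need n² > 7.53×10^5/1.731×10^4 = 43.50, i.e. n > 6.595.
The smallest integer satisfying this is n = 7.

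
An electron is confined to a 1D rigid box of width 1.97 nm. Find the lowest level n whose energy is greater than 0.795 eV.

n = 3

E_1 = h²/(8m_eL²) = 1.552×10^-20 J = 0.09688 eV.
Need n² > 0.795/0.09688 = 8.206, i.e. n > 2.865.
The smallest integer satisfying this is n = 3.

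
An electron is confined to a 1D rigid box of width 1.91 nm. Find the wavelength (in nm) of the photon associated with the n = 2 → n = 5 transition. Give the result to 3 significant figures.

E_1 = h²/(8m_eL²) = 1.651×10^-20 J, so ΔE = (5² − 2²)E_1 = 3.467×10^-19 J.
λ = hc/ΔE = (6.626×10^-34·2.998×10^8)/3.467×10^-19 = 5.73×10^-7 m = 573 nm.

λ = 573 nm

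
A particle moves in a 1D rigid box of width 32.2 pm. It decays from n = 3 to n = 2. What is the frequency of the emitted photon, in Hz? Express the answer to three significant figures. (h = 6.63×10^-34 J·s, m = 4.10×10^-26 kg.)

f = 9.75×10^12 Hz

E_1 = h²/(8mL²) = 1.293×10^-21 J and ΔE = (3² − 2²)E_1 = 6.465×10^-21 J.
f = ΔE/h = 6.465×10^-21/6.63×10^-34 = 9.75×10^12 Hz.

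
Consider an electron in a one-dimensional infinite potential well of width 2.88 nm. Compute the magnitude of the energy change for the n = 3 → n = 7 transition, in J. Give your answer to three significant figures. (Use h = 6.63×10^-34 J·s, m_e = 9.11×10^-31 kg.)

|ΔE| = 2.91×10^-19 J

E_1 = h²/(8m_eL²) = 7.272×10^-21 J.
|ΔE| = |3² − 7²|·E_1 = 40·7.272×10^-21 J = 2.91×10^-19 J.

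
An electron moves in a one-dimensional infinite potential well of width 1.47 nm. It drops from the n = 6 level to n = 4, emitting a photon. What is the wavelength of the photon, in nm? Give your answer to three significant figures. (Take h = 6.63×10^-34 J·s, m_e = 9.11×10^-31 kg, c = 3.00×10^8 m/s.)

λ = 356 nm

E_1 = h²/(8m_eL²) = 2.791×10^-20 J, so ΔE = (6² − 4²)E_1 = 5.582×10^-19 J.
λ = hc/ΔE = (6.63×10^-34·3.00×10^8)/5.582×10^-19 = 3.56×10^-7 m = 356 nm.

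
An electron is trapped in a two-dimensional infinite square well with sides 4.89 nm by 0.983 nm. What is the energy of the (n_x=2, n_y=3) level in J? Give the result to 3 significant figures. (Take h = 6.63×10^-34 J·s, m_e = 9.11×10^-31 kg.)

E = 5.72×10^-19 J

For a 2D rectangular well E = (h²/8m_e)·Σ n_i²/L_i² = (6.63×10^-34)²/(8·9.11×10^-31) · [2²/(4.89 nm)² + 3²/(0.983 nm)²].
Evaluating gives E = 5.72×10^-19 J.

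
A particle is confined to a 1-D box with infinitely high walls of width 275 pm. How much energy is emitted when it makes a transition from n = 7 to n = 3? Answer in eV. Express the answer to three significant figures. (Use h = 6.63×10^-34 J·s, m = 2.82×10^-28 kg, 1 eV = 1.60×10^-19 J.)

E_1 = h²/(8mL²) = 2.576×10^-21 J.
|ΔE| = |7² − 3²|·E_1 = 40·2.576×10^-21 J = 1.030×10^-19 J = 0.644 eV.

|ΔE| = 0.644 eV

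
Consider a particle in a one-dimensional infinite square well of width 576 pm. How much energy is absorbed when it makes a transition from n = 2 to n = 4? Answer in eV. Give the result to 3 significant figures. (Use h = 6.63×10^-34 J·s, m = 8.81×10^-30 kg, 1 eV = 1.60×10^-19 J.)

E_1 = h²/(8mL²) = 1.880×10^-20 J.
|ΔE| = |2² − 4²|·E_1 = 12·1.880×10^-20 J = 2.256×10^-19 J = 1.41 eV.

|ΔE| = 1.41 eV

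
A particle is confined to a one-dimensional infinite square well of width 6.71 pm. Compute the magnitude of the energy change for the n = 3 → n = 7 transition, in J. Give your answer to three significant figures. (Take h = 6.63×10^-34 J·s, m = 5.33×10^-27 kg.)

|ΔE| = 9.16×10^-18 J

E_1 = h²/(8mL²) = 2.290×10^-19 J.
|ΔE| = |3² − 7²|·E_1 = 40·2.290×10^-19 J = 9.16×10^-18 J.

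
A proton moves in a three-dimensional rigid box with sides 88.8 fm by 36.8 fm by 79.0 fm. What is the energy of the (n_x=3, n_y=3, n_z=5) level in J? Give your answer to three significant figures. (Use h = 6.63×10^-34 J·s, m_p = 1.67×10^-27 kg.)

E = 3.88×10^-13 J

For a 3D rectangular well E = (h²/8m_p)·Σ n_i²/L_i² = (6.63×10^-34)²/(8·1.67×10^-27) · [3²/(88.8 fm)² + 3²/(36.8 fm)² + 5²/(79.0 fm)²].
Evaluating gives E = 3.88×10^-13 J.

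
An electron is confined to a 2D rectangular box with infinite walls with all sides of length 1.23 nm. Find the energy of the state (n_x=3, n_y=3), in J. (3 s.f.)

For a 2D rectangular well E = (h²/8m_e)·Σ n_i²/L_i² = (6.626×10^-34)²/(8·9.109×10^-31) · [3²/(1.23 nm)² + 3²/(1.23 nm)²].
Evaluating gives E = 7.17×10^-19 J.

E = 7.17×10^-19 J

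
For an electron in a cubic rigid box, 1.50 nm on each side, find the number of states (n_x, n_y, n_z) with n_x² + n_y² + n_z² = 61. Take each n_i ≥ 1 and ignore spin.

degeneracy = 6

The level has n_x² + n_y² + n_z² = 61. The ordered positive-integer solutions are (3, 4, 6), (3, 6, 4), (4, 3, 6), (4, 6, 3), (6, 3, 4), (6, 4, 3).
That gives 6 states.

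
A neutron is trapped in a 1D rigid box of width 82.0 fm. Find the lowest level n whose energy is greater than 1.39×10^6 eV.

n = 7

E_1 = h²/(8m_nL²) = 4.873×10^-15 J = 3.042×10^4 eV.
Need n² > 1.39×10^6/3.042×10^4 = 45.69, i.e. n > 6.759.
The smallest integer satisfying this is n = 7.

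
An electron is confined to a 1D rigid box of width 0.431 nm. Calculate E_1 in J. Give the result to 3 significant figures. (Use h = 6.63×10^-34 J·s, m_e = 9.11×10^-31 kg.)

E_1 = 3.25×10^-19 J

For an infinite well E_n = n²h²/(8m_eL²), so E_1 = h²/(8m_eL²) = (6.63×10^-34)²/(8·9.11×10^-31·(4.31×10^-10 m)²) = 3.247×10^-19 J.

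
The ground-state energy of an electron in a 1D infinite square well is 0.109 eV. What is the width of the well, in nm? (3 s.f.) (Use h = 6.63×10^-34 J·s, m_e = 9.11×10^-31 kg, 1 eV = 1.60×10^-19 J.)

L = 1.86 nm

From E_n = n²h²/(8m_eL²), L = n·h/√(8m_eE_n).
E_1 = 0.109 eV = 1.744×10^-20 J, so L = 1·6.63×10^-34/√(8·9.11×10^-31·1.744×10^-20) = 1.86×10^-9 m = 1.86 nm.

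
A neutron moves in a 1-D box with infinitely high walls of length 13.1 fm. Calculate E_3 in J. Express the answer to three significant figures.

For an infinite well E_n = n²h²/(8m_nL²), so E_1 = h²/(8m_nL²) = (6.626×10^-34)²/(8·1.675×10^-27·(1.31×10^-14 m)²) = 1.909×10^-13 J.
Then E_3 = 3²·E_1 = 9·1.909×10^-13 J = 1.72×10^-12 J.

E_3 = 1.72×10^-12 J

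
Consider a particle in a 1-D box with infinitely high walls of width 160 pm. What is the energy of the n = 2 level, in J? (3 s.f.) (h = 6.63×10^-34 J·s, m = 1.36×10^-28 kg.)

E_2 = 6.31×10^-20 J

For an infinite well E_n = n²h²/(8mL²), so E_1 = h²/(8mL²) = (6.63×10^-34)²/(8·1.36×10^-28·(1.60×10^-10 m)²) = 1.578×10^-20 J.
Then E_2 = 2²·E_1 = 4·1.578×10^-20 J = 6.31×10^-20 J.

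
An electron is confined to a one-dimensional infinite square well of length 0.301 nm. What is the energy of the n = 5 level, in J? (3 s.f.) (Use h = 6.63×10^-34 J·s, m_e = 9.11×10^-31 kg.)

E_5 = 1.66×10^-17 J

For an infinite well E_n = n²h²/(8m_eL²), so E_1 = h²/(8m_eL²) = (6.63×10^-34)²/(8·9.11×10^-31·(3.01×10^-10 m)²) = 6.657×10^-19 J.
Then E_5 = 5²·E_1 = 25·6.657×10^-19 J = 1.66×10^-17 J.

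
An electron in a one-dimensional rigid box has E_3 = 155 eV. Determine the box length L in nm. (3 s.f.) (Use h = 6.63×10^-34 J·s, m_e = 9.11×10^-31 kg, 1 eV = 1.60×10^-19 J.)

From E_n = n²h²/(8m_eL²), L = n·h/√(8m_eE_n).
E_3 = 155 eV = 2.480×10^-17 J, so L = 3·6.63×10^-34/√(8·9.11×10^-31·2.480×10^-17) = 1.48×10^-10 m = 0.148 nm.

L = 0.148 nm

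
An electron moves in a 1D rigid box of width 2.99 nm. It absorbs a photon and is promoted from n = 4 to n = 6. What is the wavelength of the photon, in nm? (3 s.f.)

E_1 = h²/(8m_eL²) = 6.739×10^-21 J, so ΔE = (6² − 4²)E_1 = 1.348×10^-19 J.
λ = hc/ΔE = (6.626×10^-34·2.998×10^8)/1.348×10^-19 = 1.47×10^-6 m = 1.47×10^3 nm.

λ = 1.47×10^3 nm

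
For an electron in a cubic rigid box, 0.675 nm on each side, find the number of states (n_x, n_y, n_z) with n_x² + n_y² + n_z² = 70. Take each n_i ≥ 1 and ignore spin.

degeneracy = 6

The level has n_x² + n_y² + n_z² = 70. The ordered positive-integer solutions are (3, 5, 6), (3, 6, 5), (5, 3, 6), (5, 6, 3), (6, 3, 5), (6, 5, 3).
That gives 6 states.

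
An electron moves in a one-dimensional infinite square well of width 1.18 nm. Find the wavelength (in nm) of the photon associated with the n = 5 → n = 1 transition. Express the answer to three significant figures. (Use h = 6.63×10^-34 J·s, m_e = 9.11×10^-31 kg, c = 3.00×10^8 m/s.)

λ = 191 nm

E_1 = h²/(8m_eL²) = 4.332×10^-20 J, so ΔE = (5² − 1²)E_1 = 1.040×10^-18 J.
λ = hc/ΔE = (6.63×10^-34·3.00×10^8)/1.040×10^-18 = 1.91×10^-7 m = 191 nm.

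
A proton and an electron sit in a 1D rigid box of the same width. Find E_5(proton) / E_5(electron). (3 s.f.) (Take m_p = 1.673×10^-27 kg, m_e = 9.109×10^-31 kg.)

5.44×10^-4

E_n ∝ 1/m at fixed n and L, so the ratio is m_e/m_p = 9.109×10^-31/1.673×10^-27 = 5.44×10^-4.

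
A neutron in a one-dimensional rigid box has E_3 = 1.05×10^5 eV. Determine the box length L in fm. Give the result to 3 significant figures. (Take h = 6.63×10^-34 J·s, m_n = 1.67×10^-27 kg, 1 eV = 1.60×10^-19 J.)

L = 133 fm

From E_n = n²h²/(8m_nL²), L = n·h/√(8m_nE_n).
E_3 = 1.05×10^5 eV = 1.680×10^-14 J, so L = 3·6.63×10^-34/√(8·1.67×10^-27·1.680×10^-14) = 1.33×10^-13 m = 133 fm.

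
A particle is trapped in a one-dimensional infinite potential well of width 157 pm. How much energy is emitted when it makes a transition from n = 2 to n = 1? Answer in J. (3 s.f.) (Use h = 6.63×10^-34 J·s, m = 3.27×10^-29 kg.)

E_1 = h²/(8mL²) = 6.817×10^-20 J.
|ΔE| = |2² − 1²|·E_1 = 3·6.817×10^-20 J = 2.05×10^-19 J.

|ΔE| = 2.05×10^-19 J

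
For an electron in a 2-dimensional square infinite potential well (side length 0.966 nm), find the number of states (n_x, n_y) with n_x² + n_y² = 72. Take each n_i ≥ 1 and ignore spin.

degeneracy = 1

The level has n_x² + n_y² = 72. The ordered positive-integer solutions are (6, 6).
That gives 1 state.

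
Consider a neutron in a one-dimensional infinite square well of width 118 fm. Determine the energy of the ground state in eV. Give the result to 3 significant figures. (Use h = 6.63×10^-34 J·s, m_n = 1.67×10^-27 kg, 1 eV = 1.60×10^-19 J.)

E_1 = 1.48×10^4 eV

For an infinite well E_n = n²h²/(8m_nL²), so E_1 = h²/(8m_nL²) = (6.63×10^-34)²/(8·1.67×10^-27·(1.18×10^-13 m)²) = 2.363×10^-15 J.
Converting, E_1 = 2.363×10^-15 J / (1.60×10^-19 J/eV) = 1.48×10^4 eV.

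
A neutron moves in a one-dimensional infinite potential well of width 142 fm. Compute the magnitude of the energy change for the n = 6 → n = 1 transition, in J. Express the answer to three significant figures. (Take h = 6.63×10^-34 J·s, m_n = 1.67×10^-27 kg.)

|ΔE| = 5.71×10^-14 J

E_1 = h²/(8m_nL²) = 1.632×10^-15 J.
|ΔE| = |6² − 1²|·E_1 = 35·1.632×10^-15 J = 5.71×10^-14 J.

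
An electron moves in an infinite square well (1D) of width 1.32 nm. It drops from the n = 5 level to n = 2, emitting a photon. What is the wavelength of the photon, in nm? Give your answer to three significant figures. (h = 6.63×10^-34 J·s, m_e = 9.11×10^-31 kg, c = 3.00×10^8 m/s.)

λ = 274 nm

E_1 = h²/(8m_eL²) = 3.462×10^-20 J, so ΔE = (5² − 2²)E_1 = 7.270×10^-19 J.
λ = hc/ΔE = (6.63×10^-34·3.00×10^8)/7.270×10^-19 = 2.74×10^-7 m = 274 nm.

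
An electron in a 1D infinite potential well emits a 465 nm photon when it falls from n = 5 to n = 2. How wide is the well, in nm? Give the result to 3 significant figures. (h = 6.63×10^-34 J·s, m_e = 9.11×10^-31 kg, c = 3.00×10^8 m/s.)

The photon carries ΔE = hc/λ = 6.63×10^-34·3.00×10^8/4.65×10^-7 m = 4.277×10^-19 J.
Since ΔE = (5² − 2²)E_1, E_1 = 2.037×10^-20 J, and L = h/√(8m_eE_1) = 1.72×10^-9 m = 1.72 nm.

L = 1.72 nm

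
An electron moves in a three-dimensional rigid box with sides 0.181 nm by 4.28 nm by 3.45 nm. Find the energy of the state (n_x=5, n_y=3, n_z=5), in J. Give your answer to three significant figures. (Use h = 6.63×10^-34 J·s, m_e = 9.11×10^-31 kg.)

E = 4.62×10^-17 J

For a 3D rectangular well E = (h²/8m_e)·Σ n_i²/L_i² = (6.63×10^-34)²/(8·9.11×10^-31) · [5²/(0.181 nm)² + 3²/(4.28 nm)² + 5²/(3.45 nm)²].
Evaluating gives E = 4.62×10^-17 J.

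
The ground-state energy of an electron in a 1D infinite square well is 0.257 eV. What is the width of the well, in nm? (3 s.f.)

L = 1.21 nm

From E_n = n²h²/(8m_eL²), L = n·h/√(8m_eE_n).
E_1 = 0.257 eV = 4.117×10^-20 J, so L = 1·6.626×10^-34/√(8·9.109×10^-31·4.117×10^-20) = 1.21×10^-9 m = 1.21 nm.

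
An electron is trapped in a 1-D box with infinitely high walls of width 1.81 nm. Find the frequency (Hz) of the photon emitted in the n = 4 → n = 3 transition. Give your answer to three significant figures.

E_1 = h²/(8m_eL²) = 1.839×10^-20 J and ΔE = (4² − 3²)E_1 = 1.287×10^-19 J.
f = ΔE/h = 1.287×10^-19/6.626×10^-34 = 1.94×10^14 Hz.

f = 1.94×10^14 Hz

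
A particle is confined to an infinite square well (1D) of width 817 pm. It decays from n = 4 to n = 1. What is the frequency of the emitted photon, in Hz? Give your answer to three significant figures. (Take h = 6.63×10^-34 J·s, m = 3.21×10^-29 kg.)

E_1 = h²/(8mL²) = 2.564×10^-21 J and ΔE = (4² − 1²)E_1 = 3.846×10^-20 J.
f = ΔE/h = 3.846×10^-20/6.63×10^-34 = 5.80×10^13 Hz.

f = 5.80×10^13 Hz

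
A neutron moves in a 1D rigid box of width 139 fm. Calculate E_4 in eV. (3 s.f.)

E_4 = 1.69×10^5 eV

For an infinite well E_n = n²h²/(8m_nL²), so E_1 = h²/(8m_nL²) = (6.626×10^-34)²/(8·1.675×10^-27·(1.39×10^-13 m)²) = 1.696×10^-15 J.
Then E_4 = 4²·E_1 = 16·1.696×10^-15 J = 2.714×10^-14 J.
Converting, E_4 = 2.714×10^-14 J / (1.602×10^-19 J/eV) = 1.69×10^5 eV.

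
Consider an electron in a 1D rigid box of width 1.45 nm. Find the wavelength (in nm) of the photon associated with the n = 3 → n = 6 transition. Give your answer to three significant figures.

E_1 = h²/(8m_eL²) = 2.866×10^-20 J, so ΔE = (6² − 3²)E_1 = 7.738×10^-19 J.
λ = hc/ΔE = (6.626×10^-34·2.998×10^8)/7.738×10^-19 = 2.57×10^-7 m = 257 nm.

λ = 257 nm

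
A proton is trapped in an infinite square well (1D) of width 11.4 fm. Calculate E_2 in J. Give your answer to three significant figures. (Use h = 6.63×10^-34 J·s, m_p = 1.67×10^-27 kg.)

For an infinite well E_n = n²h²/(8m_pL²), so E_1 = h²/(8m_pL²) = (6.63×10^-34)²/(8·1.67×10^-27·(1.14×10^-14 m)²) = 2.532×10^-13 J.
Then E_2 = 2²·E_1 = 4·2.532×10^-13 J = 1.01×10^-12 J.

E_2 = 1.01×10^-12 J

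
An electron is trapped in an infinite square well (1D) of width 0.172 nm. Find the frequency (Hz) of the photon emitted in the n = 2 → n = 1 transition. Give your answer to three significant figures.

E_1 = h²/(8m_eL²) = 2.037×10^-18 J and ΔE = (2² − 1²)E_1 = 6.111×10^-18 J.
f = ΔE/h = 6.111×10^-18/6.626×10^-34 = 9.22×10^15 Hz.

f = 9.22×10^15 Hz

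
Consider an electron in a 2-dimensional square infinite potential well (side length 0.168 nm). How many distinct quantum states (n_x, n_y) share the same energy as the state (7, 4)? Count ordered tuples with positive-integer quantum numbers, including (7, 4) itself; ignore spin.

The level has n_x² + n_y² = 65. The ordered positive-integer solutions are (1, 8), (4, 7), (7, 4), (8, 1).
That gives 4 states.

degeneracy = 4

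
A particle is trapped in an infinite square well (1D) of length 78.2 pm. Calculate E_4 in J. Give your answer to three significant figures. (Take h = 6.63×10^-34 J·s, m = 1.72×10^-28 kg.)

E_4 = 8.36×10^-19 J

For an infinite well E_n = n²h²/(8mL²), so E_1 = h²/(8mL²) = (6.63×10^-34)²/(8·1.72×10^-28·(7.82×10^-11 m)²) = 5.224×10^-20 J.
Then E_4 = 4²·E_1 = 16·5.224×10^-20 J = 8.36×10^-19 J.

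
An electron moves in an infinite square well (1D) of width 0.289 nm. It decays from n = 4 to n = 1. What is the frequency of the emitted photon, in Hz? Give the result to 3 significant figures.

E_1 = h²/(8m_eL²) = 7.214×10^-19 J and ΔE = (4² − 1²)E_1 = 1.082×10^-17 J.
f = ΔE/h = 1.082×10^-17/6.626×10^-34 = 1.63×10^16 Hz.

f = 1.63×10^16 Hz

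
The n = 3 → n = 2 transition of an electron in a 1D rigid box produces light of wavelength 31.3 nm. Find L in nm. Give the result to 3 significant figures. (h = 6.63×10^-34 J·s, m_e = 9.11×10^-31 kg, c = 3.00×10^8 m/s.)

L = 0.218 nm

The photon carries ΔE = hc/λ = 6.63×10^-34·3.00×10^8/3.13×10^-8 m = 6.355×10^-18 J.
Since ΔE = (3² − 2²)E_1, E_1 = 1.271×10^-18 J, and L = h/√(8m_eE_1) = 2.18×10^-10 m = 0.218 nm.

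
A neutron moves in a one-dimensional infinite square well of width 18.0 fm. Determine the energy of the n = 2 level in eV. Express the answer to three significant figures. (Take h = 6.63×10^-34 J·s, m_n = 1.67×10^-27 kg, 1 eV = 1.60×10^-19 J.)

For an infinite well E_n = n²h²/(8m_nL²), so E_1 = h²/(8m_nL²) = (6.63×10^-34)²/(8·1.67×10^-27·(1.80×10^-14 m)²) = 1.015×10^-13 J.
Then E_2 = 2²·E_1 = 4·1.015×10^-13 J = 4.060×10^-13 J.
Converting, E_2 = 4.060×10^-13 J / (1.60×10^-19 J/eV) = 2.54×10^6 eV.

E_2 = 2.54×10^6 eV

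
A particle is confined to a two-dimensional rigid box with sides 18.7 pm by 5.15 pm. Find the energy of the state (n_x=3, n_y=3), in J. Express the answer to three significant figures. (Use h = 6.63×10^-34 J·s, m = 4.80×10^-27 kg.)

For a 2D rectangular well E = (h²/8m)·Σ n_i²/L_i² = (6.63×10^-34)²/(8·4.80×10^-27) · [3²/(18.7 pm)² + 3²/(5.15 pm)²].
Evaluating gives E = 4.18×10^-18 J.

E = 4.18×10^-18 J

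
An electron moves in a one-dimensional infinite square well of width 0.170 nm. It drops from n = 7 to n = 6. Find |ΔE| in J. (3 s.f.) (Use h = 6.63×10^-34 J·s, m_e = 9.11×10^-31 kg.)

|ΔE| = 2.71×10^-17 J

E_1 = h²/(8m_eL²) = 2.087×10^-18 J.
|ΔE| = |7² − 6²|·E_1 = 13·2.087×10^-18 J = 2.71×10^-17 J.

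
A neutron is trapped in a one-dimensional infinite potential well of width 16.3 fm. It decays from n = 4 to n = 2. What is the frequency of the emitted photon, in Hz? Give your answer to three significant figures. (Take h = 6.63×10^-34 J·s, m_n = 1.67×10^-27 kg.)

f = 2.24×10^21 Hz

E_1 = h²/(8m_nL²) = 1.238×10^-13 J and ΔE = (4² − 2²)E_1 = 1.486×10^-12 J.
f = ΔE/h = 1.486×10^-12/6.63×10^-34 = 2.24×10^21 Hz.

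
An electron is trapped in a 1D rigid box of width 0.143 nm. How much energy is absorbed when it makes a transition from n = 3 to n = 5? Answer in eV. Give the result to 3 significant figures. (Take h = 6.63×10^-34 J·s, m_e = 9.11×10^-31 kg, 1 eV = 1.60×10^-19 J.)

|ΔE| = 295 eV

E_1 = h²/(8m_eL²) = 2.949×10^-18 J.
|ΔE| = |3² − 5²|·E_1 = 16·2.949×10^-18 J = 4.718×10^-17 J = 295 eV.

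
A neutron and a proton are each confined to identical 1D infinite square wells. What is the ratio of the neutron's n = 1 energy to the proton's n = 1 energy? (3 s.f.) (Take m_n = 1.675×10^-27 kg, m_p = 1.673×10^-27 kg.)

0.999

E_n ∝ 1/m at fixed n and L, so the ratio is m_p/m_n = 1.673×10^-27/1.675×10^-27 = 0.999.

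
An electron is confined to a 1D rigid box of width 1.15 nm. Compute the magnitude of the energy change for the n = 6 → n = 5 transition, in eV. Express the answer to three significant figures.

E_1 = h²/(8m_eL²) = 4.556×10^-20 J.
|ΔE| = |6² − 5²|·E_1 = 11·4.556×10^-20 J = 5.012×10^-19 J = 3.13 eV.

|ΔE| = 3.13 eV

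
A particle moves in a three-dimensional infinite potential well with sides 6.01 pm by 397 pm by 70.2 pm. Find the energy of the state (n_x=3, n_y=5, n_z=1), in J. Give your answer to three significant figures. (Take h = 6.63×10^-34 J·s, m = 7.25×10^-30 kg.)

For a 3D rectangular well E = (h²/8m)·Σ n_i²/L_i² = (6.63×10^-34)²/(8·7.25×10^-30) · [3²/(6.01 pm)² + 5²/(397 pm)² + 1²/(70.2 pm)²].
Evaluating gives E = 1.89×10^-15 J.

E = 1.89×10^-15 J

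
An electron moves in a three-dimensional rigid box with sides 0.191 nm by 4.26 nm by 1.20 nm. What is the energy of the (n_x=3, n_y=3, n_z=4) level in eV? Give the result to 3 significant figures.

For a 3D rectangular well E = (h²/8m_e)·Σ n_i²/L_i² = (6.626×10^-34)²/(8·9.109×10^-31) · [3²/(0.191 nm)² + 3²/(4.26 nm)² + 4²/(1.20 nm)²].
Evaluating gives E = 1.556×10^-17 J = 97.1 eV.

E = 97.1 eV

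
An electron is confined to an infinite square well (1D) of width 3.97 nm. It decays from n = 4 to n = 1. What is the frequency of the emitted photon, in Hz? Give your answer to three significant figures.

E_1 = h²/(8m_eL²) = 3.823×10^-21 J and ΔE = (4² − 1²)E_1 = 5.734×10^-20 J.
f = ΔE/h = 5.734×10^-20/6.626×10^-34 = 8.65×10^13 Hz.

f = 8.65×10^13 Hz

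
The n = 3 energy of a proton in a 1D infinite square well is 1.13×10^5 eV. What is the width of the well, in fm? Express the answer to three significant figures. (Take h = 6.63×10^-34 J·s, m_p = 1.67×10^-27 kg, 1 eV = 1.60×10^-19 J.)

L = 128 fm

From E_n = n²h²/(8m_pL²), L = n·h/√(8m_pE_n).
E_3 = 1.13×10^5 eV = 1.808×10^-14 J, so L = 3·6.63×10^-34/√(8·1.67×10^-27·1.808×10^-14) = 1.28×10^-13 m = 128 fm.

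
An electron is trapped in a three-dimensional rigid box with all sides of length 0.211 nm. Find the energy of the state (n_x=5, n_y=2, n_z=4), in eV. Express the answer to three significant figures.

For a 3D rectangular well E = (h²/8m_e)·Σ n_i²/L_i² = (6.626×10^-34)²/(8·9.109×10^-31) · [5²/(0.211 nm)² + 2²/(0.211 nm)² + 4²/(0.211 nm)²].
Evaluating gives E = 6.090×10^-17 J = 380 eV.

E = 380 eV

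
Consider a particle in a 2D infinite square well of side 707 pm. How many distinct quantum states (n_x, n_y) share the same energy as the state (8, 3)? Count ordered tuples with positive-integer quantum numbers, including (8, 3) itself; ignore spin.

The level has n_x² + n_y² = 73. The ordered positive-integer solutions are (3, 8), (8, 3).
That gives 2 states.

degeneracy = 2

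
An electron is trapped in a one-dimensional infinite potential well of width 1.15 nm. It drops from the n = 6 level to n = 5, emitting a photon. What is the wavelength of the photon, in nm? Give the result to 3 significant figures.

E_1 = h²/(8m_eL²) = 4.556×10^-20 J, so ΔE = (6² − 5²)E_1 = 5.012×10^-19 J.
λ = hc/ΔE = (6.626×10^-34·2.998×10^8)/5.012×10^-19 = 3.96×10^-7 m = 396 nm.

λ = 396 nm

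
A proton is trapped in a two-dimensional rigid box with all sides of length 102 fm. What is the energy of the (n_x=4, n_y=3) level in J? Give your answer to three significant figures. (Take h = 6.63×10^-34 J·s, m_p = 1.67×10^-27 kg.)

For a 2D rectangular well E = (h²/8m_p)·Σ n_i²/L_i² = (6.63×10^-34)²/(8·1.67×10^-27) · [4²/(102 fm)² + 3²/(102 fm)²].
Evaluating gives E = 7.91×10^-14 J.

E = 7.91×10^-14 J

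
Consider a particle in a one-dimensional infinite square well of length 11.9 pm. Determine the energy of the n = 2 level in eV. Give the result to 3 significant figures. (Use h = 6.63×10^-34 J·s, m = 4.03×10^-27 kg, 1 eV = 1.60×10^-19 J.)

For an infinite well E_n = n²h²/(8mL²), so E_1 = h²/(8mL²) = (6.63×10^-34)²/(8·4.03×10^-27·(1.19×10^-11 m)²) = 9.628×10^-20 J.
Then E_2 = 2²·E_1 = 4·9.628×10^-20 J = 3.851×10^-19 J.
Converting, E_2 = 3.851×10^-19 J / (1.60×10^-19 J/eV) = 2.41 eV.

E_2 = 2.41 eV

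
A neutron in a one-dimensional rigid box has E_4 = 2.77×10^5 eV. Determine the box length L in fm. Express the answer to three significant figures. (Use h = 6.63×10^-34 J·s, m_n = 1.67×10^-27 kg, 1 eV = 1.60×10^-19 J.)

L = 109 fm

From E_n = n²h²/(8m_nL²), L = n·h/√(8m_nE_n).
E_4 = 2.77×10^5 eV = 4.432×10^-14 J, so L = 4·6.63×10^-34/√(8·1.67×10^-27·4.432×10^-14) = 1.09×10^-13 m = 109 fm.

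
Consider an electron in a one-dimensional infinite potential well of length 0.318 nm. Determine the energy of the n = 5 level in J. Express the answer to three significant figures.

For an infinite well E_n = n²h²/(8m_eL²), so E_1 = h²/(8m_eL²) = (6.626×10^-34)²/(8·9.109×10^-31·(3.18×10^-10 m)²) = 5.958×10^-19 J.
Then E_5 = 5²·E_1 = 25·5.958×10^-19 J = 1.49×10^-17 J.

E_5 = 1.49×10^-17 J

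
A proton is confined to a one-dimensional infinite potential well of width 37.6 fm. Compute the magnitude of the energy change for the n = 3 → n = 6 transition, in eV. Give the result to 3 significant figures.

|ΔE| = 3.91×10^6 eV

E_1 = h²/(8m_pL²) = 2.320×10^-14 J.
|ΔE| = |3² − 6²|·E_1 = 27·2.320×10^-14 J = 6.264×10^-13 J = 3.91×10^6 eV.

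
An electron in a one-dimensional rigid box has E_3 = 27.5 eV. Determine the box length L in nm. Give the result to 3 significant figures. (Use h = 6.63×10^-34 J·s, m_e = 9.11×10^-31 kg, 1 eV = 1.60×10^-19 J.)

L = 0.351 nm

From E_n = n²h²/(8m_eL²), L = n·h/√(8m_eE_n).
E_3 = 27.5 eV = 4.400×10^-18 J, so L = 3·6.63×10^-34/√(8·9.11×10^-31·4.400×10^-18) = 3.51×10^-10 m = 0.351 nm.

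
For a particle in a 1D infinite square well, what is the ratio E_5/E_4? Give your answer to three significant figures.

1.56

E_n ∝ n², so E_5/E_4 = 5²/4² = 25/16 = 1.56.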